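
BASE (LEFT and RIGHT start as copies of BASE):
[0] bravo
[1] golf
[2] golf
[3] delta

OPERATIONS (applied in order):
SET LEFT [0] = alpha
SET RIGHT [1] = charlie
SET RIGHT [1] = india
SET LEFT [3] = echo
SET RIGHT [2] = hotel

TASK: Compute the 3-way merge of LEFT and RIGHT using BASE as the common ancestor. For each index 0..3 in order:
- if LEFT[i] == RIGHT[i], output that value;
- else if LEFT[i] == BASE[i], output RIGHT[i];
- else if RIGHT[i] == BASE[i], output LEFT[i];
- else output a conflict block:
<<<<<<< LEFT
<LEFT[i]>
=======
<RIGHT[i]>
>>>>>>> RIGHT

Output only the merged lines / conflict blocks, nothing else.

Answer: alpha
india
hotel
echo

Derivation:
Final LEFT:  [alpha, golf, golf, echo]
Final RIGHT: [bravo, india, hotel, delta]
i=0: L=alpha, R=bravo=BASE -> take LEFT -> alpha
i=1: L=golf=BASE, R=india -> take RIGHT -> india
i=2: L=golf=BASE, R=hotel -> take RIGHT -> hotel
i=3: L=echo, R=delta=BASE -> take LEFT -> echo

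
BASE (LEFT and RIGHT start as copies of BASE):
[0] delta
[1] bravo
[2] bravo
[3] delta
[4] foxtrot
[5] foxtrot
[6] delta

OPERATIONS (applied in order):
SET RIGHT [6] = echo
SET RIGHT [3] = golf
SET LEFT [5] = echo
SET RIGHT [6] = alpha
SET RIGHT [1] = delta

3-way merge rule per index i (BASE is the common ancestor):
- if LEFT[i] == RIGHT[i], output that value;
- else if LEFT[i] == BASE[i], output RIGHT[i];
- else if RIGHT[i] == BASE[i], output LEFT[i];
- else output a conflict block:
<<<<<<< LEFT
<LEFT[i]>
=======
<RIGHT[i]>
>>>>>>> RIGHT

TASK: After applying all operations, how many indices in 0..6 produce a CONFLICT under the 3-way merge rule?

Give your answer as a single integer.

Answer: 0

Derivation:
Final LEFT:  [delta, bravo, bravo, delta, foxtrot, echo, delta]
Final RIGHT: [delta, delta, bravo, golf, foxtrot, foxtrot, alpha]
i=0: L=delta R=delta -> agree -> delta
i=1: L=bravo=BASE, R=delta -> take RIGHT -> delta
i=2: L=bravo R=bravo -> agree -> bravo
i=3: L=delta=BASE, R=golf -> take RIGHT -> golf
i=4: L=foxtrot R=foxtrot -> agree -> foxtrot
i=5: L=echo, R=foxtrot=BASE -> take LEFT -> echo
i=6: L=delta=BASE, R=alpha -> take RIGHT -> alpha
Conflict count: 0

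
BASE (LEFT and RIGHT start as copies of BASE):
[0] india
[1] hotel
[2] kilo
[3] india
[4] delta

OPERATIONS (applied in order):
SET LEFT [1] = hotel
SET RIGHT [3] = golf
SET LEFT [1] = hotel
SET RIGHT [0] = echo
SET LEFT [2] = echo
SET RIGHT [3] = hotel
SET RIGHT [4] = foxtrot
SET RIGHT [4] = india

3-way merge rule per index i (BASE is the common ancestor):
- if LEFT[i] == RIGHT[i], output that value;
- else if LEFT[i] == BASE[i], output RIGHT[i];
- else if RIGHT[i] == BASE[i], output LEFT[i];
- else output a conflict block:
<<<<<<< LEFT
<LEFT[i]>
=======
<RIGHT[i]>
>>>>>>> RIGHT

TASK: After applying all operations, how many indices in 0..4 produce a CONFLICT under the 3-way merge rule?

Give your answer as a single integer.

Final LEFT:  [india, hotel, echo, india, delta]
Final RIGHT: [echo, hotel, kilo, hotel, india]
i=0: L=india=BASE, R=echo -> take RIGHT -> echo
i=1: L=hotel R=hotel -> agree -> hotel
i=2: L=echo, R=kilo=BASE -> take LEFT -> echo
i=3: L=india=BASE, R=hotel -> take RIGHT -> hotel
i=4: L=delta=BASE, R=india -> take RIGHT -> india
Conflict count: 0

Answer: 0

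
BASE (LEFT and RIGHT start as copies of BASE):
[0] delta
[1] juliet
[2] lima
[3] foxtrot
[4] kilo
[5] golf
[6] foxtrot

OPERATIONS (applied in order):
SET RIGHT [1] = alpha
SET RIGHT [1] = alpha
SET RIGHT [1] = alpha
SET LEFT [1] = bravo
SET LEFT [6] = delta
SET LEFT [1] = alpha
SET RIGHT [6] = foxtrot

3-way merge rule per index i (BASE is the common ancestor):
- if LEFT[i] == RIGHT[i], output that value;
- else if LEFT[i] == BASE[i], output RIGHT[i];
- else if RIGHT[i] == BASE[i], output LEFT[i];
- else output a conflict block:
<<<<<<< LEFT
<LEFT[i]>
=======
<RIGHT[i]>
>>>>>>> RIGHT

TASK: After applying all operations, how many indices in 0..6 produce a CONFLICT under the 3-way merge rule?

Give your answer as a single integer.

Answer: 0

Derivation:
Final LEFT:  [delta, alpha, lima, foxtrot, kilo, golf, delta]
Final RIGHT: [delta, alpha, lima, foxtrot, kilo, golf, foxtrot]
i=0: L=delta R=delta -> agree -> delta
i=1: L=alpha R=alpha -> agree -> alpha
i=2: L=lima R=lima -> agree -> lima
i=3: L=foxtrot R=foxtrot -> agree -> foxtrot
i=4: L=kilo R=kilo -> agree -> kilo
i=5: L=golf R=golf -> agree -> golf
i=6: L=delta, R=foxtrot=BASE -> take LEFT -> delta
Conflict count: 0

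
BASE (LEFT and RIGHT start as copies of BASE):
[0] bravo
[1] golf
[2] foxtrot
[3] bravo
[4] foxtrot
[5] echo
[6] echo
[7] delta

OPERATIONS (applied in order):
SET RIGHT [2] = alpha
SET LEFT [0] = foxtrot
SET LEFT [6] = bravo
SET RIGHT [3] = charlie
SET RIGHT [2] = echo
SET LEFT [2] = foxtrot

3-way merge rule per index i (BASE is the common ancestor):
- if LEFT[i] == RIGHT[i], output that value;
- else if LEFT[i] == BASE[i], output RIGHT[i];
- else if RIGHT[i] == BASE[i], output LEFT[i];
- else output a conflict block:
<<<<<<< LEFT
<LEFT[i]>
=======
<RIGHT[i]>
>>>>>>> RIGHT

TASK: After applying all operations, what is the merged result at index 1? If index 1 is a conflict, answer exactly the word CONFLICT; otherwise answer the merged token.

Answer: golf

Derivation:
Final LEFT:  [foxtrot, golf, foxtrot, bravo, foxtrot, echo, bravo, delta]
Final RIGHT: [bravo, golf, echo, charlie, foxtrot, echo, echo, delta]
i=0: L=foxtrot, R=bravo=BASE -> take LEFT -> foxtrot
i=1: L=golf R=golf -> agree -> golf
i=2: L=foxtrot=BASE, R=echo -> take RIGHT -> echo
i=3: L=bravo=BASE, R=charlie -> take RIGHT -> charlie
i=4: L=foxtrot R=foxtrot -> agree -> foxtrot
i=5: L=echo R=echo -> agree -> echo
i=6: L=bravo, R=echo=BASE -> take LEFT -> bravo
i=7: L=delta R=delta -> agree -> delta
Index 1 -> golf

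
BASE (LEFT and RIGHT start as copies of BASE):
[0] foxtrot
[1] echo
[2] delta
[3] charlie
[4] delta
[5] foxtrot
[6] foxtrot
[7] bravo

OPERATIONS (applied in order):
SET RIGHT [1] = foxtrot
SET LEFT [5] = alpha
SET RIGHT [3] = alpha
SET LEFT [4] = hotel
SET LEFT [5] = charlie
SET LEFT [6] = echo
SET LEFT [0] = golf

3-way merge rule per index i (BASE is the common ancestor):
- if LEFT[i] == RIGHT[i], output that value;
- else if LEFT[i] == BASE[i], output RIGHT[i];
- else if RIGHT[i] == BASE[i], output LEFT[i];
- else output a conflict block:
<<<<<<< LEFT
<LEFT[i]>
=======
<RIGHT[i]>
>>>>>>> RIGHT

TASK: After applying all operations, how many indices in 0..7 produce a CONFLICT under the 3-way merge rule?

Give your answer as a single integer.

Final LEFT:  [golf, echo, delta, charlie, hotel, charlie, echo, bravo]
Final RIGHT: [foxtrot, foxtrot, delta, alpha, delta, foxtrot, foxtrot, bravo]
i=0: L=golf, R=foxtrot=BASE -> take LEFT -> golf
i=1: L=echo=BASE, R=foxtrot -> take RIGHT -> foxtrot
i=2: L=delta R=delta -> agree -> delta
i=3: L=charlie=BASE, R=alpha -> take RIGHT -> alpha
i=4: L=hotel, R=delta=BASE -> take LEFT -> hotel
i=5: L=charlie, R=foxtrot=BASE -> take LEFT -> charlie
i=6: L=echo, R=foxtrot=BASE -> take LEFT -> echo
i=7: L=bravo R=bravo -> agree -> bravo
Conflict count: 0

Answer: 0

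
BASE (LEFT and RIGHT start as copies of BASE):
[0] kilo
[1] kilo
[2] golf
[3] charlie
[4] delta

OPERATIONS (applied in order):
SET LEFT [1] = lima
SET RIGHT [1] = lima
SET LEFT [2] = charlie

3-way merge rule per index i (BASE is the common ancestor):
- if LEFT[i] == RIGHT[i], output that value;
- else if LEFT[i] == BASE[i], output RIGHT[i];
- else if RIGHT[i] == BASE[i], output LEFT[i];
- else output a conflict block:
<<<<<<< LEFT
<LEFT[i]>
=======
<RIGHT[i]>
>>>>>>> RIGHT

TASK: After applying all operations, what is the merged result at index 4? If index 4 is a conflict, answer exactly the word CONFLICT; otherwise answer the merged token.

Answer: delta

Derivation:
Final LEFT:  [kilo, lima, charlie, charlie, delta]
Final RIGHT: [kilo, lima, golf, charlie, delta]
i=0: L=kilo R=kilo -> agree -> kilo
i=1: L=lima R=lima -> agree -> lima
i=2: L=charlie, R=golf=BASE -> take LEFT -> charlie
i=3: L=charlie R=charlie -> agree -> charlie
i=4: L=delta R=delta -> agree -> delta
Index 4 -> delta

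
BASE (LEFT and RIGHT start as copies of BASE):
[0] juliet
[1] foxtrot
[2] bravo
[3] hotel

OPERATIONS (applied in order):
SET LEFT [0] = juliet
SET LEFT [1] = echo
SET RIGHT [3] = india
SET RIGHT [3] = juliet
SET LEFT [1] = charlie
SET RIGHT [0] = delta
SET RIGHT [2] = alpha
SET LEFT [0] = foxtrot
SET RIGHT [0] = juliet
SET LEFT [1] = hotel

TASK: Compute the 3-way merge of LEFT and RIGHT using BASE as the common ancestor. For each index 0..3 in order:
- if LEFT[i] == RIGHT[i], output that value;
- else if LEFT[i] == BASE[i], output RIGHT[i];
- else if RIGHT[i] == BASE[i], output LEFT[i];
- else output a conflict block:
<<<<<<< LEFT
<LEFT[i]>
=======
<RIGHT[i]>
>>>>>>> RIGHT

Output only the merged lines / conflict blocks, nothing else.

Answer: foxtrot
hotel
alpha
juliet

Derivation:
Final LEFT:  [foxtrot, hotel, bravo, hotel]
Final RIGHT: [juliet, foxtrot, alpha, juliet]
i=0: L=foxtrot, R=juliet=BASE -> take LEFT -> foxtrot
i=1: L=hotel, R=foxtrot=BASE -> take LEFT -> hotel
i=2: L=bravo=BASE, R=alpha -> take RIGHT -> alpha
i=3: L=hotel=BASE, R=juliet -> take RIGHT -> juliet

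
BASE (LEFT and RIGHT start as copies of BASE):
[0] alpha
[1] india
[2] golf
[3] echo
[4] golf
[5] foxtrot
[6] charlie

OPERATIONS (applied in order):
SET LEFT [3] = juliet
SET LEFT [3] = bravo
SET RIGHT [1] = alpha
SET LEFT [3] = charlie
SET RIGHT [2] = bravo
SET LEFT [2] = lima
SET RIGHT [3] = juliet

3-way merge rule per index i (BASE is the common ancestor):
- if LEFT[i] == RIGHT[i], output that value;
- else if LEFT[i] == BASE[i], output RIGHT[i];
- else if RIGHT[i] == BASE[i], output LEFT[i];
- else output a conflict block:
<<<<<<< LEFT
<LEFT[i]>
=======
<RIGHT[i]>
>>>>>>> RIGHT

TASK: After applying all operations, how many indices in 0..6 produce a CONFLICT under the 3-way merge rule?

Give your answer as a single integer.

Answer: 2

Derivation:
Final LEFT:  [alpha, india, lima, charlie, golf, foxtrot, charlie]
Final RIGHT: [alpha, alpha, bravo, juliet, golf, foxtrot, charlie]
i=0: L=alpha R=alpha -> agree -> alpha
i=1: L=india=BASE, R=alpha -> take RIGHT -> alpha
i=2: BASE=golf L=lima R=bravo all differ -> CONFLICT
i=3: BASE=echo L=charlie R=juliet all differ -> CONFLICT
i=4: L=golf R=golf -> agree -> golf
i=5: L=foxtrot R=foxtrot -> agree -> foxtrot
i=6: L=charlie R=charlie -> agree -> charlie
Conflict count: 2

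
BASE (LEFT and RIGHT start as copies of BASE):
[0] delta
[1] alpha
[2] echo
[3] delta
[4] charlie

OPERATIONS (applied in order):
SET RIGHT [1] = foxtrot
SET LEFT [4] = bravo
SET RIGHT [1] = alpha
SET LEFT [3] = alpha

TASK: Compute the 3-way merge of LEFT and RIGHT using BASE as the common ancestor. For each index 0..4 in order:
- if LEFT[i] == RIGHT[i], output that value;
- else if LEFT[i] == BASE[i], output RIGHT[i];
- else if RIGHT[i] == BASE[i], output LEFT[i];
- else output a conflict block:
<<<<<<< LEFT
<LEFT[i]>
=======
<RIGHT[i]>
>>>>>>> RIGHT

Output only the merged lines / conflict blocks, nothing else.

Answer: delta
alpha
echo
alpha
bravo

Derivation:
Final LEFT:  [delta, alpha, echo, alpha, bravo]
Final RIGHT: [delta, alpha, echo, delta, charlie]
i=0: L=delta R=delta -> agree -> delta
i=1: L=alpha R=alpha -> agree -> alpha
i=2: L=echo R=echo -> agree -> echo
i=3: L=alpha, R=delta=BASE -> take LEFT -> alpha
i=4: L=bravo, R=charlie=BASE -> take LEFT -> bravo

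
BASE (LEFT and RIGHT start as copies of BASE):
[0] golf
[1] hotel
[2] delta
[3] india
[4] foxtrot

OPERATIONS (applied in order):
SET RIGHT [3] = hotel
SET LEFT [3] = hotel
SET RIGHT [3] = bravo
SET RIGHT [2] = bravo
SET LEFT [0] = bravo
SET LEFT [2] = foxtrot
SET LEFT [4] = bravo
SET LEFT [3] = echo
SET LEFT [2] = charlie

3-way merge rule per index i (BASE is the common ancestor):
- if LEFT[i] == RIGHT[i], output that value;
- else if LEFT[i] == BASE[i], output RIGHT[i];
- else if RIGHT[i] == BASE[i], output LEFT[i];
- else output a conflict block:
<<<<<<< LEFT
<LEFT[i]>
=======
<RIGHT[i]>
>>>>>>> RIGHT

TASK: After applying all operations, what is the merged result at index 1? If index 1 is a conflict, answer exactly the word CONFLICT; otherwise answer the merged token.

Answer: hotel

Derivation:
Final LEFT:  [bravo, hotel, charlie, echo, bravo]
Final RIGHT: [golf, hotel, bravo, bravo, foxtrot]
i=0: L=bravo, R=golf=BASE -> take LEFT -> bravo
i=1: L=hotel R=hotel -> agree -> hotel
i=2: BASE=delta L=charlie R=bravo all differ -> CONFLICT
i=3: BASE=india L=echo R=bravo all differ -> CONFLICT
i=4: L=bravo, R=foxtrot=BASE -> take LEFT -> bravo
Index 1 -> hotel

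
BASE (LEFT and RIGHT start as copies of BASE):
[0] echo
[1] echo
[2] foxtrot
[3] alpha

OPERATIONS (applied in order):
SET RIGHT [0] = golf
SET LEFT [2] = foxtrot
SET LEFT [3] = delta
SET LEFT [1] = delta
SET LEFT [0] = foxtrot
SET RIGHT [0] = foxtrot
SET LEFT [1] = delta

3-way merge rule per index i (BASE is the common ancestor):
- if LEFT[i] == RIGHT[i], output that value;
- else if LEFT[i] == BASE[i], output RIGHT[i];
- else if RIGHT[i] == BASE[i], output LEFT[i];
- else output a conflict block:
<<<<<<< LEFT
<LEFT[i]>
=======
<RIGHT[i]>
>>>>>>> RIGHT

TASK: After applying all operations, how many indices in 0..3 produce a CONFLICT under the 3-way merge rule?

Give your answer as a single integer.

Final LEFT:  [foxtrot, delta, foxtrot, delta]
Final RIGHT: [foxtrot, echo, foxtrot, alpha]
i=0: L=foxtrot R=foxtrot -> agree -> foxtrot
i=1: L=delta, R=echo=BASE -> take LEFT -> delta
i=2: L=foxtrot R=foxtrot -> agree -> foxtrot
i=3: L=delta, R=alpha=BASE -> take LEFT -> delta
Conflict count: 0

Answer: 0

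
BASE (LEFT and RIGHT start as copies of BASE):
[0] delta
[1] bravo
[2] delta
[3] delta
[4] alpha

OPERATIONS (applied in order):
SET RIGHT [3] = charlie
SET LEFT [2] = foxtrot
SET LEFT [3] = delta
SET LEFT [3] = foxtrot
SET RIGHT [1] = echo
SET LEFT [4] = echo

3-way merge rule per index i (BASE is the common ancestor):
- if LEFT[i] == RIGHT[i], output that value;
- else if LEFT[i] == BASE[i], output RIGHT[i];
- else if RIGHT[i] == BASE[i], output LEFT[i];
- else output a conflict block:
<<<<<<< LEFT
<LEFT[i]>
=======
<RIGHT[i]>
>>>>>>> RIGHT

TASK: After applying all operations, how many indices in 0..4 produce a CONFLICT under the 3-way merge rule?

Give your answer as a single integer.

Final LEFT:  [delta, bravo, foxtrot, foxtrot, echo]
Final RIGHT: [delta, echo, delta, charlie, alpha]
i=0: L=delta R=delta -> agree -> delta
i=1: L=bravo=BASE, R=echo -> take RIGHT -> echo
i=2: L=foxtrot, R=delta=BASE -> take LEFT -> foxtrot
i=3: BASE=delta L=foxtrot R=charlie all differ -> CONFLICT
i=4: L=echo, R=alpha=BASE -> take LEFT -> echo
Conflict count: 1

Answer: 1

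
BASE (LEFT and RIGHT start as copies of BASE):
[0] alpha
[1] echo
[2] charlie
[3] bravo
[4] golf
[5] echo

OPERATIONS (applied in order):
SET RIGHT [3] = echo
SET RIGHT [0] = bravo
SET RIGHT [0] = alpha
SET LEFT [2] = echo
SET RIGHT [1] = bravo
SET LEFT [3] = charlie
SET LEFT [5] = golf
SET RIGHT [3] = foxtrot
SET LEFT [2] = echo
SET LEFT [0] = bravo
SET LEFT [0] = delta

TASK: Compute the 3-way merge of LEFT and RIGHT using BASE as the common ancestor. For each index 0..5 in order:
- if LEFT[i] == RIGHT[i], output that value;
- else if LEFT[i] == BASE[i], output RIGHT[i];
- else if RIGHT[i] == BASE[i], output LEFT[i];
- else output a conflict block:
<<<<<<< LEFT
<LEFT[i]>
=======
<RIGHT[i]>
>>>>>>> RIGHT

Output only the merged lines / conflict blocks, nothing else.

Answer: delta
bravo
echo
<<<<<<< LEFT
charlie
=======
foxtrot
>>>>>>> RIGHT
golf
golf

Derivation:
Final LEFT:  [delta, echo, echo, charlie, golf, golf]
Final RIGHT: [alpha, bravo, charlie, foxtrot, golf, echo]
i=0: L=delta, R=alpha=BASE -> take LEFT -> delta
i=1: L=echo=BASE, R=bravo -> take RIGHT -> bravo
i=2: L=echo, R=charlie=BASE -> take LEFT -> echo
i=3: BASE=bravo L=charlie R=foxtrot all differ -> CONFLICT
i=4: L=golf R=golf -> agree -> golf
i=5: L=golf, R=echo=BASE -> take LEFT -> golf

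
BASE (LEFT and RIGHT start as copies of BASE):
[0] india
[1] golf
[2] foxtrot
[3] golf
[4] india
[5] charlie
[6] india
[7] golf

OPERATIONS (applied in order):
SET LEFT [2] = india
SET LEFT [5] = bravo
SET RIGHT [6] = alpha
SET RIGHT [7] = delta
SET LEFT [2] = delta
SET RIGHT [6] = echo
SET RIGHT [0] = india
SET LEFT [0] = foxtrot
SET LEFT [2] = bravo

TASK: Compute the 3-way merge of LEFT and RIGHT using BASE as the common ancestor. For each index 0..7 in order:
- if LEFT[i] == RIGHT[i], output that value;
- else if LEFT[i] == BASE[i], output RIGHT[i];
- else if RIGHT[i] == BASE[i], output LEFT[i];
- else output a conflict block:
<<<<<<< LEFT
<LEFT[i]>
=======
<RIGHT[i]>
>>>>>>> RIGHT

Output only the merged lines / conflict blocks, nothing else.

Final LEFT:  [foxtrot, golf, bravo, golf, india, bravo, india, golf]
Final RIGHT: [india, golf, foxtrot, golf, india, charlie, echo, delta]
i=0: L=foxtrot, R=india=BASE -> take LEFT -> foxtrot
i=1: L=golf R=golf -> agree -> golf
i=2: L=bravo, R=foxtrot=BASE -> take LEFT -> bravo
i=3: L=golf R=golf -> agree -> golf
i=4: L=india R=india -> agree -> india
i=5: L=bravo, R=charlie=BASE -> take LEFT -> bravo
i=6: L=india=BASE, R=echo -> take RIGHT -> echo
i=7: L=golf=BASE, R=delta -> take RIGHT -> delta

Answer: foxtrot
golf
bravo
golf
india
bravo
echo
delta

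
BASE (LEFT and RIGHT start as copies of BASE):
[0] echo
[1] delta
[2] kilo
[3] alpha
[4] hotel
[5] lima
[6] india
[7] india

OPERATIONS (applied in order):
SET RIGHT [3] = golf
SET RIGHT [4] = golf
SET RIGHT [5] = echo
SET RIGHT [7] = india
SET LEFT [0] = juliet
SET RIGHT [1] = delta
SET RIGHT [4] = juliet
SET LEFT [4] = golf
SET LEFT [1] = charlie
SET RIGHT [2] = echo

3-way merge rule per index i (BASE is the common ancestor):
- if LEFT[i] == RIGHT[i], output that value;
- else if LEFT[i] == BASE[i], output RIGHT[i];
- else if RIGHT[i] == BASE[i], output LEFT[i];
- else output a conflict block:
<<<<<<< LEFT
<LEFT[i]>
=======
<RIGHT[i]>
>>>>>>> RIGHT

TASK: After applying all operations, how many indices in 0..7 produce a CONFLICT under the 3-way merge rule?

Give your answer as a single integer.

Final LEFT:  [juliet, charlie, kilo, alpha, golf, lima, india, india]
Final RIGHT: [echo, delta, echo, golf, juliet, echo, india, india]
i=0: L=juliet, R=echo=BASE -> take LEFT -> juliet
i=1: L=charlie, R=delta=BASE -> take LEFT -> charlie
i=2: L=kilo=BASE, R=echo -> take RIGHT -> echo
i=3: L=alpha=BASE, R=golf -> take RIGHT -> golf
i=4: BASE=hotel L=golf R=juliet all differ -> CONFLICT
i=5: L=lima=BASE, R=echo -> take RIGHT -> echo
i=6: L=india R=india -> agree -> india
i=7: L=india R=india -> agree -> india
Conflict count: 1

Answer: 1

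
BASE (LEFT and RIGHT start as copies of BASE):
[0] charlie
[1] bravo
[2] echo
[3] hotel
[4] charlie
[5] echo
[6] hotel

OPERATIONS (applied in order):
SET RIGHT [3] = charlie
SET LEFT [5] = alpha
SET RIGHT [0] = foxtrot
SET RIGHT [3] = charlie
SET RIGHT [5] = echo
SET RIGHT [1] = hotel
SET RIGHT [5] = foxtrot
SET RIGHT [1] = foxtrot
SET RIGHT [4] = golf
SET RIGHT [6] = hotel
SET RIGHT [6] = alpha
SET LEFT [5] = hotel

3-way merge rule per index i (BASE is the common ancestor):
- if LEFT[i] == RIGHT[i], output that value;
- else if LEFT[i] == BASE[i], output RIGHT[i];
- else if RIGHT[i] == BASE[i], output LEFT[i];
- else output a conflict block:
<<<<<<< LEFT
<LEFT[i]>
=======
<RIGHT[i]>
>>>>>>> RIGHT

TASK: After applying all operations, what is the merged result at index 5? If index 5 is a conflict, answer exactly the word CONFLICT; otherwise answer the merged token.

Answer: CONFLICT

Derivation:
Final LEFT:  [charlie, bravo, echo, hotel, charlie, hotel, hotel]
Final RIGHT: [foxtrot, foxtrot, echo, charlie, golf, foxtrot, alpha]
i=0: L=charlie=BASE, R=foxtrot -> take RIGHT -> foxtrot
i=1: L=bravo=BASE, R=foxtrot -> take RIGHT -> foxtrot
i=2: L=echo R=echo -> agree -> echo
i=3: L=hotel=BASE, R=charlie -> take RIGHT -> charlie
i=4: L=charlie=BASE, R=golf -> take RIGHT -> golf
i=5: BASE=echo L=hotel R=foxtrot all differ -> CONFLICT
i=6: L=hotel=BASE, R=alpha -> take RIGHT -> alpha
Index 5 -> CONFLICT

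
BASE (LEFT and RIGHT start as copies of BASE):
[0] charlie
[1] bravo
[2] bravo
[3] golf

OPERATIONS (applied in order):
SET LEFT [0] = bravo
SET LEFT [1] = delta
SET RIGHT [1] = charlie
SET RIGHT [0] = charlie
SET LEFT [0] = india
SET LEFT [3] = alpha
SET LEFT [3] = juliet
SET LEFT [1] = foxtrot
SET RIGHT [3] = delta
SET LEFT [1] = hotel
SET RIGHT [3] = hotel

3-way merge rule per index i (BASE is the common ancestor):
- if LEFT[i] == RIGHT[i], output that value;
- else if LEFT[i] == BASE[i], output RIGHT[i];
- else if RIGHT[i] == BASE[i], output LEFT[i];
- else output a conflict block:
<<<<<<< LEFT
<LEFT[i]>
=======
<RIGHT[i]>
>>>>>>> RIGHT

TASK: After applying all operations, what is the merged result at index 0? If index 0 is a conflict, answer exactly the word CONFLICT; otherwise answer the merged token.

Final LEFT:  [india, hotel, bravo, juliet]
Final RIGHT: [charlie, charlie, bravo, hotel]
i=0: L=india, R=charlie=BASE -> take LEFT -> india
i=1: BASE=bravo L=hotel R=charlie all differ -> CONFLICT
i=2: L=bravo R=bravo -> agree -> bravo
i=3: BASE=golf L=juliet R=hotel all differ -> CONFLICT
Index 0 -> india

Answer: india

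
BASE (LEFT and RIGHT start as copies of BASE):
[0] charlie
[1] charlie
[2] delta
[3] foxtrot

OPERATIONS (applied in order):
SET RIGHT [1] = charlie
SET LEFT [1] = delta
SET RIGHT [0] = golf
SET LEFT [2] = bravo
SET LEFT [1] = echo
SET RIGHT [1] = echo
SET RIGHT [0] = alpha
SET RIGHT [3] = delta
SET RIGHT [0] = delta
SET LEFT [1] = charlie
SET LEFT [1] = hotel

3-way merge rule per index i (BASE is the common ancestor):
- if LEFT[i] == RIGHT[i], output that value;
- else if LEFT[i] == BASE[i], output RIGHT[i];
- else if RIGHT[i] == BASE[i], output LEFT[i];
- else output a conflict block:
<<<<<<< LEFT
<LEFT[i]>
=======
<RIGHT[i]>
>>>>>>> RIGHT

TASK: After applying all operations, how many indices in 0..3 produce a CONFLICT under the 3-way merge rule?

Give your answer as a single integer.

Answer: 1

Derivation:
Final LEFT:  [charlie, hotel, bravo, foxtrot]
Final RIGHT: [delta, echo, delta, delta]
i=0: L=charlie=BASE, R=delta -> take RIGHT -> delta
i=1: BASE=charlie L=hotel R=echo all differ -> CONFLICT
i=2: L=bravo, R=delta=BASE -> take LEFT -> bravo
i=3: L=foxtrot=BASE, R=delta -> take RIGHT -> delta
Conflict count: 1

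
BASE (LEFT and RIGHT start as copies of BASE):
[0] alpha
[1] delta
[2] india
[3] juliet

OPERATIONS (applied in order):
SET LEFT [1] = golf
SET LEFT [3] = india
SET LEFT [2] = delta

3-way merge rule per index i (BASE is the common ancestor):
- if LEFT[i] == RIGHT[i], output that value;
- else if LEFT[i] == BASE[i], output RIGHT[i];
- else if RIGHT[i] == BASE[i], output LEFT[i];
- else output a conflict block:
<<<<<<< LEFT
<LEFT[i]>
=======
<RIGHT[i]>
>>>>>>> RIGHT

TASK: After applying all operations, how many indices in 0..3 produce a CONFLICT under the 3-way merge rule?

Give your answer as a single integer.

Answer: 0

Derivation:
Final LEFT:  [alpha, golf, delta, india]
Final RIGHT: [alpha, delta, india, juliet]
i=0: L=alpha R=alpha -> agree -> alpha
i=1: L=golf, R=delta=BASE -> take LEFT -> golf
i=2: L=delta, R=india=BASE -> take LEFT -> delta
i=3: L=india, R=juliet=BASE -> take LEFT -> india
Conflict count: 0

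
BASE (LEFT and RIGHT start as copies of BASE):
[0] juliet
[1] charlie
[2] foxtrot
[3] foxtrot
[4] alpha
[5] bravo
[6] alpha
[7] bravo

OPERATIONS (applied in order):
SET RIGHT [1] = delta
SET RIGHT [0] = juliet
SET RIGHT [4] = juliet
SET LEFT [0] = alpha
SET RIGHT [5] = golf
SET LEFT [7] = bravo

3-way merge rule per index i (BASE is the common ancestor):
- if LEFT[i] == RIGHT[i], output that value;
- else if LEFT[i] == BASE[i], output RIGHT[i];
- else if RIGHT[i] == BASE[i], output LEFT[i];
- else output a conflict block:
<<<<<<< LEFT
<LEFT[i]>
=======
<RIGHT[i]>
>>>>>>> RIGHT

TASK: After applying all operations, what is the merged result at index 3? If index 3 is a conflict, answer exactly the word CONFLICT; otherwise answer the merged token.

Final LEFT:  [alpha, charlie, foxtrot, foxtrot, alpha, bravo, alpha, bravo]
Final RIGHT: [juliet, delta, foxtrot, foxtrot, juliet, golf, alpha, bravo]
i=0: L=alpha, R=juliet=BASE -> take LEFT -> alpha
i=1: L=charlie=BASE, R=delta -> take RIGHT -> delta
i=2: L=foxtrot R=foxtrot -> agree -> foxtrot
i=3: L=foxtrot R=foxtrot -> agree -> foxtrot
i=4: L=alpha=BASE, R=juliet -> take RIGHT -> juliet
i=5: L=bravo=BASE, R=golf -> take RIGHT -> golf
i=6: L=alpha R=alpha -> agree -> alpha
i=7: L=bravo R=bravo -> agree -> bravo
Index 3 -> foxtrot

Answer: foxtrot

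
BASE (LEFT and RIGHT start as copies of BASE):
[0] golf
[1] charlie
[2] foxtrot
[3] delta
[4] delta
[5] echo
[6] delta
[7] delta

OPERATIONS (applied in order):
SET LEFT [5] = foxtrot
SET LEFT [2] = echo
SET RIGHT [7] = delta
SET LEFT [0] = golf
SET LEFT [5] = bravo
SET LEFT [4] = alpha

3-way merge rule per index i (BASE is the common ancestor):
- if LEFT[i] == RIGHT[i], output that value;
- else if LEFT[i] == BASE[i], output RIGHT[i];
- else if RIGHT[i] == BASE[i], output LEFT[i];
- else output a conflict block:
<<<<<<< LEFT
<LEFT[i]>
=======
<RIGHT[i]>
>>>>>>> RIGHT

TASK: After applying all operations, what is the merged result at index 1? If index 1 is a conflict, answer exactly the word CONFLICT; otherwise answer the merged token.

Answer: charlie

Derivation:
Final LEFT:  [golf, charlie, echo, delta, alpha, bravo, delta, delta]
Final RIGHT: [golf, charlie, foxtrot, delta, delta, echo, delta, delta]
i=0: L=golf R=golf -> agree -> golf
i=1: L=charlie R=charlie -> agree -> charlie
i=2: L=echo, R=foxtrot=BASE -> take LEFT -> echo
i=3: L=delta R=delta -> agree -> delta
i=4: L=alpha, R=delta=BASE -> take LEFT -> alpha
i=5: L=bravo, R=echo=BASE -> take LEFT -> bravo
i=6: L=delta R=delta -> agree -> delta
i=7: L=delta R=delta -> agree -> delta
Index 1 -> charlie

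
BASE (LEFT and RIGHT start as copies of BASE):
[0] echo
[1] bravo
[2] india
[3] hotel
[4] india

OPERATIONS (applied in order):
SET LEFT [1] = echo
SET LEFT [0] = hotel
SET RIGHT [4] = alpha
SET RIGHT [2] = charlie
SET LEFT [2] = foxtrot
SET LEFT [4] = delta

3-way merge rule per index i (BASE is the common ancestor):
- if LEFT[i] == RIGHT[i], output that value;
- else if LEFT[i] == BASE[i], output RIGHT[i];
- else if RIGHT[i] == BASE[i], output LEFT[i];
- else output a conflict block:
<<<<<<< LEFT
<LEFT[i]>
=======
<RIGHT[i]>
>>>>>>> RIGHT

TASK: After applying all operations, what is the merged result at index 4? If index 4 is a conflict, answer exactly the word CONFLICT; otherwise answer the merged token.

Final LEFT:  [hotel, echo, foxtrot, hotel, delta]
Final RIGHT: [echo, bravo, charlie, hotel, alpha]
i=0: L=hotel, R=echo=BASE -> take LEFT -> hotel
i=1: L=echo, R=bravo=BASE -> take LEFT -> echo
i=2: BASE=india L=foxtrot R=charlie all differ -> CONFLICT
i=3: L=hotel R=hotel -> agree -> hotel
i=4: BASE=india L=delta R=alpha all differ -> CONFLICT
Index 4 -> CONFLICT

Answer: CONFLICT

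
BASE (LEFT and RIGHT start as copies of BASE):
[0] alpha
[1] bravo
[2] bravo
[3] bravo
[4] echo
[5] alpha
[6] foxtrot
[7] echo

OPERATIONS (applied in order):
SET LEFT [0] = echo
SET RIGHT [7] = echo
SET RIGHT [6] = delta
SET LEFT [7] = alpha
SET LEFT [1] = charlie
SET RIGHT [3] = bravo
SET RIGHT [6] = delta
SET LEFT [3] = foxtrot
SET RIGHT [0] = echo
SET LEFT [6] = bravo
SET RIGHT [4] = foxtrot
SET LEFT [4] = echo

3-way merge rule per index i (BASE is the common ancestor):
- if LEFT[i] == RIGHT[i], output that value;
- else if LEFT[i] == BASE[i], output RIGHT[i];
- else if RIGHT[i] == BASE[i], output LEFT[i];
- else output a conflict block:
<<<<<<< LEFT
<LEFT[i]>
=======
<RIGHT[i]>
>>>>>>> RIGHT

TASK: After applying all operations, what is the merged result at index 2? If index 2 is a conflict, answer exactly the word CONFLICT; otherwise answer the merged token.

Final LEFT:  [echo, charlie, bravo, foxtrot, echo, alpha, bravo, alpha]
Final RIGHT: [echo, bravo, bravo, bravo, foxtrot, alpha, delta, echo]
i=0: L=echo R=echo -> agree -> echo
i=1: L=charlie, R=bravo=BASE -> take LEFT -> charlie
i=2: L=bravo R=bravo -> agree -> bravo
i=3: L=foxtrot, R=bravo=BASE -> take LEFT -> foxtrot
i=4: L=echo=BASE, R=foxtrot -> take RIGHT -> foxtrot
i=5: L=alpha R=alpha -> agree -> alpha
i=6: BASE=foxtrot L=bravo R=delta all differ -> CONFLICT
i=7: L=alpha, R=echo=BASE -> take LEFT -> alpha
Index 2 -> bravo

Answer: bravo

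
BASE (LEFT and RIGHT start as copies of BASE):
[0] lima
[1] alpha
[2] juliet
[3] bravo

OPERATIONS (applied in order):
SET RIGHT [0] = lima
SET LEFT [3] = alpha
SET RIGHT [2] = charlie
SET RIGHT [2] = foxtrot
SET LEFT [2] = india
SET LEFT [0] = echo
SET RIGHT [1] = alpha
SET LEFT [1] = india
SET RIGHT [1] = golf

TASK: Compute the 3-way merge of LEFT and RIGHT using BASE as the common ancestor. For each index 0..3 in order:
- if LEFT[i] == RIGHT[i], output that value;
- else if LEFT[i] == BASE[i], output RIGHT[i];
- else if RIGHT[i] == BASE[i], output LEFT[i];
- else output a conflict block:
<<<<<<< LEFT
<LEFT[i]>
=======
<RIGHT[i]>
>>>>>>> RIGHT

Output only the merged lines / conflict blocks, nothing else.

Answer: echo
<<<<<<< LEFT
india
=======
golf
>>>>>>> RIGHT
<<<<<<< LEFT
india
=======
foxtrot
>>>>>>> RIGHT
alpha

Derivation:
Final LEFT:  [echo, india, india, alpha]
Final RIGHT: [lima, golf, foxtrot, bravo]
i=0: L=echo, R=lima=BASE -> take LEFT -> echo
i=1: BASE=alpha L=india R=golf all differ -> CONFLICT
i=2: BASE=juliet L=india R=foxtrot all differ -> CONFLICT
i=3: L=alpha, R=bravo=BASE -> take LEFT -> alpha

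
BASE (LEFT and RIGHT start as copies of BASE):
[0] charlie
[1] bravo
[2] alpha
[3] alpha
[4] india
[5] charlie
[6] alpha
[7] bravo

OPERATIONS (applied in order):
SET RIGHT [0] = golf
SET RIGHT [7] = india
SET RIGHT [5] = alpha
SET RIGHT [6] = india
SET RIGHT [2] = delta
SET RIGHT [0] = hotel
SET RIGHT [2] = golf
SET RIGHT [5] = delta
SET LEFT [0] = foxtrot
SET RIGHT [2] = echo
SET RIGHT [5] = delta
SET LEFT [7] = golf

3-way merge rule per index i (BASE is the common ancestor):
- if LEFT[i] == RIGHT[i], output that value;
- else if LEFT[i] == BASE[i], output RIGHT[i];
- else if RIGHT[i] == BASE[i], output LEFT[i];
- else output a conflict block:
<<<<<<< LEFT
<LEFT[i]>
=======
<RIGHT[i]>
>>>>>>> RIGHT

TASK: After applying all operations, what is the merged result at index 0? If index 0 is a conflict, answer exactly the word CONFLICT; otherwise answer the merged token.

Final LEFT:  [foxtrot, bravo, alpha, alpha, india, charlie, alpha, golf]
Final RIGHT: [hotel, bravo, echo, alpha, india, delta, india, india]
i=0: BASE=charlie L=foxtrot R=hotel all differ -> CONFLICT
i=1: L=bravo R=bravo -> agree -> bravo
i=2: L=alpha=BASE, R=echo -> take RIGHT -> echo
i=3: L=alpha R=alpha -> agree -> alpha
i=4: L=india R=india -> agree -> india
i=5: L=charlie=BASE, R=delta -> take RIGHT -> delta
i=6: L=alpha=BASE, R=india -> take RIGHT -> india
i=7: BASE=bravo L=golf R=india all differ -> CONFLICT
Index 0 -> CONFLICT

Answer: CONFLICT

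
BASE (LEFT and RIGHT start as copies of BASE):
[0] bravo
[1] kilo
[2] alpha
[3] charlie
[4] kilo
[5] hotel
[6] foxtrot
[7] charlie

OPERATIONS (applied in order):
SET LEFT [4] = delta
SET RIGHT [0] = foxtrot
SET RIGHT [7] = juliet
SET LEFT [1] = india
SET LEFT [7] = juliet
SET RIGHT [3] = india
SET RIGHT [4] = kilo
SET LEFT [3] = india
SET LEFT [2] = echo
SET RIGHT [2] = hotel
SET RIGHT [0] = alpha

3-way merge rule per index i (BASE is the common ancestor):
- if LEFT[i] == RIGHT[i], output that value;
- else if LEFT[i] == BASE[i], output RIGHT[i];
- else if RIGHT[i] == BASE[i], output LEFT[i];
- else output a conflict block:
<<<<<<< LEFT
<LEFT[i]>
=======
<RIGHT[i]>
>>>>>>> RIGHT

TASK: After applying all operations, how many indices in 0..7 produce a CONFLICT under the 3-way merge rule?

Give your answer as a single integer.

Answer: 1

Derivation:
Final LEFT:  [bravo, india, echo, india, delta, hotel, foxtrot, juliet]
Final RIGHT: [alpha, kilo, hotel, india, kilo, hotel, foxtrot, juliet]
i=0: L=bravo=BASE, R=alpha -> take RIGHT -> alpha
i=1: L=india, R=kilo=BASE -> take LEFT -> india
i=2: BASE=alpha L=echo R=hotel all differ -> CONFLICT
i=3: L=india R=india -> agree -> india
i=4: L=delta, R=kilo=BASE -> take LEFT -> delta
i=5: L=hotel R=hotel -> agree -> hotel
i=6: L=foxtrot R=foxtrot -> agree -> foxtrot
i=7: L=juliet R=juliet -> agree -> juliet
Conflict count: 1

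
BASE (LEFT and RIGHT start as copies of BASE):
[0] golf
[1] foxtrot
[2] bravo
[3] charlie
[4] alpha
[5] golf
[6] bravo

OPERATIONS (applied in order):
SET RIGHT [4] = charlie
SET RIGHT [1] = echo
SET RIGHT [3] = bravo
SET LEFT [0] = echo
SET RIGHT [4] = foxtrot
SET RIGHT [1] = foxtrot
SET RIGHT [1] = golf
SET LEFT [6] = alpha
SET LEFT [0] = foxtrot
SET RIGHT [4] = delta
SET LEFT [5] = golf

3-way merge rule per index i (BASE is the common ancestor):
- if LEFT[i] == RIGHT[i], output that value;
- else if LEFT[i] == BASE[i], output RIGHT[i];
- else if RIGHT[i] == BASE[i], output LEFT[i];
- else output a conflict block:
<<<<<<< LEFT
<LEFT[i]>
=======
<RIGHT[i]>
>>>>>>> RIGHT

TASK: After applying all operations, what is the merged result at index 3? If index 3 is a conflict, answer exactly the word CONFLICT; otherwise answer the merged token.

Final LEFT:  [foxtrot, foxtrot, bravo, charlie, alpha, golf, alpha]
Final RIGHT: [golf, golf, bravo, bravo, delta, golf, bravo]
i=0: L=foxtrot, R=golf=BASE -> take LEFT -> foxtrot
i=1: L=foxtrot=BASE, R=golf -> take RIGHT -> golf
i=2: L=bravo R=bravo -> agree -> bravo
i=3: L=charlie=BASE, R=bravo -> take RIGHT -> bravo
i=4: L=alpha=BASE, R=delta -> take RIGHT -> delta
i=5: L=golf R=golf -> agree -> golf
i=6: L=alpha, R=bravo=BASE -> take LEFT -> alpha
Index 3 -> bravo

Answer: bravo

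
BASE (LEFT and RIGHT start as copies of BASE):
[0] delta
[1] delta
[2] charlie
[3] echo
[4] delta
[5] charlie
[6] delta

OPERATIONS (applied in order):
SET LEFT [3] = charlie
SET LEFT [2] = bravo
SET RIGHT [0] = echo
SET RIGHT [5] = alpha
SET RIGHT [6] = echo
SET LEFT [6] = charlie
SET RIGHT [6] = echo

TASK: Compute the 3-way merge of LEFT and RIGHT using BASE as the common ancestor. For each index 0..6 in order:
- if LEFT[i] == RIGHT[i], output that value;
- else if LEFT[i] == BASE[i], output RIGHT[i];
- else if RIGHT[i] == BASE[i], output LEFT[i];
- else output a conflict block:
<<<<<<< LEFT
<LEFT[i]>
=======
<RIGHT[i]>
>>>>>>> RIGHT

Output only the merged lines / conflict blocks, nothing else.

Answer: echo
delta
bravo
charlie
delta
alpha
<<<<<<< LEFT
charlie
=======
echo
>>>>>>> RIGHT

Derivation:
Final LEFT:  [delta, delta, bravo, charlie, delta, charlie, charlie]
Final RIGHT: [echo, delta, charlie, echo, delta, alpha, echo]
i=0: L=delta=BASE, R=echo -> take RIGHT -> echo
i=1: L=delta R=delta -> agree -> delta
i=2: L=bravo, R=charlie=BASE -> take LEFT -> bravo
i=3: L=charlie, R=echo=BASE -> take LEFT -> charlie
i=4: L=delta R=delta -> agree -> delta
i=5: L=charlie=BASE, R=alpha -> take RIGHT -> alpha
i=6: BASE=delta L=charlie R=echo all differ -> CONFLICT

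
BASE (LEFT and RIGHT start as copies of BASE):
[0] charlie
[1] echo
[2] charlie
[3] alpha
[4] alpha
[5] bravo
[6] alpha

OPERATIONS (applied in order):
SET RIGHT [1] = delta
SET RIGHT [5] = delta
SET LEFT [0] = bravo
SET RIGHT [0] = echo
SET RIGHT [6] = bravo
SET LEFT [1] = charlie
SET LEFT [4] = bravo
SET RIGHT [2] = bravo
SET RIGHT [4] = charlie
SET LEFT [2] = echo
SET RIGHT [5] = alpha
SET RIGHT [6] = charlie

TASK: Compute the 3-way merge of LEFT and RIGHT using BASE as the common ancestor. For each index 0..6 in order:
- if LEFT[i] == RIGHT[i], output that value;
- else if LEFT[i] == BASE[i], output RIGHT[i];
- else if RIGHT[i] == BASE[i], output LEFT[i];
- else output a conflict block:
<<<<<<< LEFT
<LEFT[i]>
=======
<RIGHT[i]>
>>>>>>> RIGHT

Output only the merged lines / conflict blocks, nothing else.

Answer: <<<<<<< LEFT
bravo
=======
echo
>>>>>>> RIGHT
<<<<<<< LEFT
charlie
=======
delta
>>>>>>> RIGHT
<<<<<<< LEFT
echo
=======
bravo
>>>>>>> RIGHT
alpha
<<<<<<< LEFT
bravo
=======
charlie
>>>>>>> RIGHT
alpha
charlie

Derivation:
Final LEFT:  [bravo, charlie, echo, alpha, bravo, bravo, alpha]
Final RIGHT: [echo, delta, bravo, alpha, charlie, alpha, charlie]
i=0: BASE=charlie L=bravo R=echo all differ -> CONFLICT
i=1: BASE=echo L=charlie R=delta all differ -> CONFLICT
i=2: BASE=charlie L=echo R=bravo all differ -> CONFLICT
i=3: L=alpha R=alpha -> agree -> alpha
i=4: BASE=alpha L=bravo R=charlie all differ -> CONFLICT
i=5: L=bravo=BASE, R=alpha -> take RIGHT -> alpha
i=6: L=alpha=BASE, R=charlie -> take RIGHT -> charlie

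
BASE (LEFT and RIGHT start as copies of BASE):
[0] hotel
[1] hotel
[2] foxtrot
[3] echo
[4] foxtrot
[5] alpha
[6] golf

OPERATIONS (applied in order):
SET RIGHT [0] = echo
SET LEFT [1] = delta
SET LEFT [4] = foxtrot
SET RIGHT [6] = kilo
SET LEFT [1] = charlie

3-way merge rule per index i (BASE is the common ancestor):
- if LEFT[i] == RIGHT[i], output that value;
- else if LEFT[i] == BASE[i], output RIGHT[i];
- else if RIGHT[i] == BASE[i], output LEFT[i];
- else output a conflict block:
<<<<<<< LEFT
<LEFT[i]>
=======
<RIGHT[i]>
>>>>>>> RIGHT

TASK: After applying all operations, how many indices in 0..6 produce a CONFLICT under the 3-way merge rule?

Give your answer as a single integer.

Final LEFT:  [hotel, charlie, foxtrot, echo, foxtrot, alpha, golf]
Final RIGHT: [echo, hotel, foxtrot, echo, foxtrot, alpha, kilo]
i=0: L=hotel=BASE, R=echo -> take RIGHT -> echo
i=1: L=charlie, R=hotel=BASE -> take LEFT -> charlie
i=2: L=foxtrot R=foxtrot -> agree -> foxtrot
i=3: L=echo R=echo -> agree -> echo
i=4: L=foxtrot R=foxtrot -> agree -> foxtrot
i=5: L=alpha R=alpha -> agree -> alpha
i=6: L=golf=BASE, R=kilo -> take RIGHT -> kilo
Conflict count: 0

Answer: 0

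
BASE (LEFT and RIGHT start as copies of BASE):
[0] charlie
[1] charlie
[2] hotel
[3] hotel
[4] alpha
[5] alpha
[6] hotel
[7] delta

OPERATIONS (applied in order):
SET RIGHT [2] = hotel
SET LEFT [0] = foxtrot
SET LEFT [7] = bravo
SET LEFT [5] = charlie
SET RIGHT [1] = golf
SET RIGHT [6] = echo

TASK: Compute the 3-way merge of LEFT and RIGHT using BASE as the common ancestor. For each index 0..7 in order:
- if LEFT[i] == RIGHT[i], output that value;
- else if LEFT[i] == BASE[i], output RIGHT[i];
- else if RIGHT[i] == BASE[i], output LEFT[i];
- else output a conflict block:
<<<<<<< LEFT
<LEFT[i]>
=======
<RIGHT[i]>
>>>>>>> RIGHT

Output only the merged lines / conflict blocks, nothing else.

Final LEFT:  [foxtrot, charlie, hotel, hotel, alpha, charlie, hotel, bravo]
Final RIGHT: [charlie, golf, hotel, hotel, alpha, alpha, echo, delta]
i=0: L=foxtrot, R=charlie=BASE -> take LEFT -> foxtrot
i=1: L=charlie=BASE, R=golf -> take RIGHT -> golf
i=2: L=hotel R=hotel -> agree -> hotel
i=3: L=hotel R=hotel -> agree -> hotel
i=4: L=alpha R=alpha -> agree -> alpha
i=5: L=charlie, R=alpha=BASE -> take LEFT -> charlie
i=6: L=hotel=BASE, R=echo -> take RIGHT -> echo
i=7: L=bravo, R=delta=BASE -> take LEFT -> bravo

Answer: foxtrot
golf
hotel
hotel
alpha
charlie
echo
bravo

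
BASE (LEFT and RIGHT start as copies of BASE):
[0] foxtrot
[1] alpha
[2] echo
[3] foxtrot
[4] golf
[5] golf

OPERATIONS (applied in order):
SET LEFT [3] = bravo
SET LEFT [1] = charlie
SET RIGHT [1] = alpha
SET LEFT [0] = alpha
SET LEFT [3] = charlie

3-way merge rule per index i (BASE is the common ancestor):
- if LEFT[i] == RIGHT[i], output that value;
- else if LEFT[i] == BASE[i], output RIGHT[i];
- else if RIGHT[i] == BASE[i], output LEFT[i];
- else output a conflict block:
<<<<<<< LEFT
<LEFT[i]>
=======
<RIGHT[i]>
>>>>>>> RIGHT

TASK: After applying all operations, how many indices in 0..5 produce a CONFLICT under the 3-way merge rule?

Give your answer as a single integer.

Answer: 0

Derivation:
Final LEFT:  [alpha, charlie, echo, charlie, golf, golf]
Final RIGHT: [foxtrot, alpha, echo, foxtrot, golf, golf]
i=0: L=alpha, R=foxtrot=BASE -> take LEFT -> alpha
i=1: L=charlie, R=alpha=BASE -> take LEFT -> charlie
i=2: L=echo R=echo -> agree -> echo
i=3: L=charlie, R=foxtrot=BASE -> take LEFT -> charlie
i=4: L=golf R=golf -> agree -> golf
i=5: L=golf R=golf -> agree -> golf
Conflict count: 0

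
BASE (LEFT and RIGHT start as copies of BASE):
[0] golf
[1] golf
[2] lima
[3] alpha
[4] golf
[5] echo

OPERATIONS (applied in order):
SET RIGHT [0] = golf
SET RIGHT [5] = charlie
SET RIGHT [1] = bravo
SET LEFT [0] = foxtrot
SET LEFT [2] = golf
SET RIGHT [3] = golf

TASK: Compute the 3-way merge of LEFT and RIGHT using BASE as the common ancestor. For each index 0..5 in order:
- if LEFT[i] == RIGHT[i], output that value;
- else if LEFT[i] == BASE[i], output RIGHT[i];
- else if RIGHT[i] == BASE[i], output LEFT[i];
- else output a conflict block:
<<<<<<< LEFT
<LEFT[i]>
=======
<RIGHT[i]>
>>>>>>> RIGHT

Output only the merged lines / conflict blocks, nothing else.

Final LEFT:  [foxtrot, golf, golf, alpha, golf, echo]
Final RIGHT: [golf, bravo, lima, golf, golf, charlie]
i=0: L=foxtrot, R=golf=BASE -> take LEFT -> foxtrot
i=1: L=golf=BASE, R=bravo -> take RIGHT -> bravo
i=2: L=golf, R=lima=BASE -> take LEFT -> golf
i=3: L=alpha=BASE, R=golf -> take RIGHT -> golf
i=4: L=golf R=golf -> agree -> golf
i=5: L=echo=BASE, R=charlie -> take RIGHT -> charlie

Answer: foxtrot
bravo
golf
golf
golf
charlie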